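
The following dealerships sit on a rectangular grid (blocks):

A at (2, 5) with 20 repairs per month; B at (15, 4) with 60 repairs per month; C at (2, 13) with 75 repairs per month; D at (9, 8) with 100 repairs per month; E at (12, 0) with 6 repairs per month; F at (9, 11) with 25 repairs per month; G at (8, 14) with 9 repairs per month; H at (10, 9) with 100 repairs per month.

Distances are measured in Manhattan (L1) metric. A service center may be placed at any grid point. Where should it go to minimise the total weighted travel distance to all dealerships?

(9, 9)

Manhattan distance separates: Σwᵢ(|x−xᵢ|+|y−yᵢ|) = Σwᵢ|x−xᵢ| + Σwᵢ|y−yᵢ|, so x and y are optimised independently as 1-D weighted medians.
Total weight W = 395; half = 197.5.
x-coordinate, sorted with cumulative weight:
  x=2 (A, w=20) cum 20
  x=2 (C, w=75) cum 95
  x=8 (G, w=9) cum 104
  x=9 (D, w=100) cum 204  ← median
  x=9 (F, w=25) cum 229
  x=10 (H, w=100) cum 329
  x=12 (E, w=6) cum 335
  x=15 (B, w=60) cum 395
⇒ x* = 9
y-coordinate, sorted with cumulative weight:
  y=0 (E, w=6) cum 6
  y=4 (B, w=60) cum 66
  y=5 (A, w=20) cum 86
  y=8 (D, w=100) cum 186
  y=9 (H, w=100) cum 286  ← median
  y=11 (F, w=25) cum 311
  y=13 (C, w=75) cum 386
  y=14 (G, w=9) cum 395
⇒ y* = 9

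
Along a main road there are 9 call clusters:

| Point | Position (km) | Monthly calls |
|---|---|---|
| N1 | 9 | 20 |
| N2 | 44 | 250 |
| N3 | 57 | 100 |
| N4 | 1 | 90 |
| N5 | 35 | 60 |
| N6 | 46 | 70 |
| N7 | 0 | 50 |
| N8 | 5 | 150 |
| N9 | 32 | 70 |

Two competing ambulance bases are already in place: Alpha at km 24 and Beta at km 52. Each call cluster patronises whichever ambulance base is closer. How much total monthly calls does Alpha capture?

440

The indifferent point is the midpoint (24+52)/2 = 38; call clusters left of it (closer to Alpha at 24) go to Alpha, those right go to Beta.
  N7 at 0 (w=50) → Alpha
  N4 at 1 (w=90) → Alpha
  N8 at 5 (w=150) → Alpha
  N1 at 9 (w=20) → Alpha
  N9 at 32 (w=70) → Alpha
  N5 at 35 (w=60) → Alpha
  N2 at 44 (w=250) → Beta
  N6 at 46 (w=70) → Beta
  N3 at 57 (w=100) → Beta
Alpha captures 440; Beta captures 420.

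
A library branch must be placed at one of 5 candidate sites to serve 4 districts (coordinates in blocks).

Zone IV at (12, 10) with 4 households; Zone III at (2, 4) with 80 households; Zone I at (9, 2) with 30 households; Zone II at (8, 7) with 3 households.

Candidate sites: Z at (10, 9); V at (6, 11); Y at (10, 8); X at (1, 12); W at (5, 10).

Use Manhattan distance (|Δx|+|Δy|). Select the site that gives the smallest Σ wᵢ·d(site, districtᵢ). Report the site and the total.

W, total 1126 blocks

Total weighted distance at each candidate:
  Z (10, 9): total = 1304
  V (6, 11): total = 1286
  Y (10, 8): total = 1195
  X (1, 12): total = 1348
  W (5, 10): total = 1126
Minimum is at W with total 1126 blocks.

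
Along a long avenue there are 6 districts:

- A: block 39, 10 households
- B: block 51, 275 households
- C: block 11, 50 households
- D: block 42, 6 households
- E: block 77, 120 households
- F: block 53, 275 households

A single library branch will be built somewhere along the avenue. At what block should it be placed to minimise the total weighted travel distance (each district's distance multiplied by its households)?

For a sum of weighted absolute distances on a line, the optimum is the weighted median (not the mean). Total weight W = 736; half-weight = 368.
Sort by position and accumulate weight:
  block 11 (C, w=50) → cum 50
  block 39 (A, w=10) → cum 60
  block 42 (D, w=6) → cum 66
  block 51 (B, w=275) → cum 341
  block 53 (F, w=275) → cum 616  ≥ 368 → median here
  block 77 (E, w=120) → cum 736
Optimal location: block 53.

x = 53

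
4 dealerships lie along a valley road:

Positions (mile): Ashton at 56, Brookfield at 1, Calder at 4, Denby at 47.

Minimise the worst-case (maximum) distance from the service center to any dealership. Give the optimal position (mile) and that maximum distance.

location 28.5, max distance 27.5

The 1-center on a line is the midpoint of the two extreme points: leftmost at 1, rightmost at 56.
Optimal location = (1 + 56)/2 = 28.5; maximum distance = (56 − 1)/2 = 27.5.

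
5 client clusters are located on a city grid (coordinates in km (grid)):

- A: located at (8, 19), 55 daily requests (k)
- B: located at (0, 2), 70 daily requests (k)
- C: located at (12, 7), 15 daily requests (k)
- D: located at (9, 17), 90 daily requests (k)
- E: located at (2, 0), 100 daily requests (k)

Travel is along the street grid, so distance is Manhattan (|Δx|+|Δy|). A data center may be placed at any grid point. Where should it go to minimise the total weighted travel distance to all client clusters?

Manhattan distance separates: Σwᵢ(|x−xᵢ|+|y−yᵢ|) = Σwᵢ|x−xᵢ| + Σwᵢ|y−yᵢ|, so x and y are optimised independently as 1-D weighted medians.
Total weight W = 330; half = 165.
x-coordinate, sorted with cumulative weight:
  x=0 (B, w=70) cum 70
  x=2 (E, w=100) cum 170  ← median
  x=8 (A, w=55) cum 225
  x=9 (D, w=90) cum 315
  x=12 (C, w=15) cum 330
⇒ x* = 2
y-coordinate, sorted with cumulative weight:
  y=0 (E, w=100) cum 100
  y=2 (B, w=70) cum 170  ← median
  y=7 (C, w=15) cum 185
  y=17 (D, w=90) cum 275
  y=19 (A, w=55) cum 330
⇒ y* = 2

(2, 2)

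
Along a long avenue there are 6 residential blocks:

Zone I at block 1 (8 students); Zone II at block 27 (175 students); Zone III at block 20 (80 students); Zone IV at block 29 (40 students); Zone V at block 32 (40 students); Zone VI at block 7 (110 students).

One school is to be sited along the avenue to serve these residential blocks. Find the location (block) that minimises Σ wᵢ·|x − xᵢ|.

For a sum of weighted absolute distances on a line, the optimum is the weighted median (not the mean). Total weight W = 453; half-weight = 226.5.
Sort by position and accumulate weight:
  block 1 (Zone I, w=8) → cum 8
  block 7 (Zone VI, w=110) → cum 118
  block 20 (Zone III, w=80) → cum 198
  block 27 (Zone II, w=175) → cum 373  ≥ 226.5 → median here
  block 29 (Zone IV, w=40) → cum 413
  block 32 (Zone V, w=40) → cum 453
Optimal location: block 27.

x = 27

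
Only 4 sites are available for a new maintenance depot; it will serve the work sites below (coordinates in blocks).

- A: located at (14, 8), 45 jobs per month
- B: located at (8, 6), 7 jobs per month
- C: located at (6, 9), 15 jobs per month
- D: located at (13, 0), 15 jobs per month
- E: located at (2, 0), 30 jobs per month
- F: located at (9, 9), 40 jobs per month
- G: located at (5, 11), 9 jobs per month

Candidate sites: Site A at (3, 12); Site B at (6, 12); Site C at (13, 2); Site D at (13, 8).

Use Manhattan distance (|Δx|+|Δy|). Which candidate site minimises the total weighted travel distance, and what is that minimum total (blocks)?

Total weighted distance at each candidate:
  Site A (3, 12): total = 1949
  Site B (6, 12): total = 1664
  Site C (13, 2): total = 1601
  Site D (13, 8): total = 1203
Minimum is at Site D with total 1203 blocks.

Site D, total 1203 blocks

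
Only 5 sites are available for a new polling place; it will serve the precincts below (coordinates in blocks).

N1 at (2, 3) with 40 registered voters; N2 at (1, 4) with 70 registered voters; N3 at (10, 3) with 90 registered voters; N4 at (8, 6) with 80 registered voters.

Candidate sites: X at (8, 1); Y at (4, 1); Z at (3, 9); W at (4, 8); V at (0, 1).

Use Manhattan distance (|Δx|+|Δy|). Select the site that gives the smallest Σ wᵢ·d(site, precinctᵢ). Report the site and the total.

Total weighted distance at each candidate:
  X (8, 1): total = 1780
  Y (4, 1): total = 2020
  Z (3, 9): total = 2580
  W (4, 8): total = 2240
  V (0, 1): total = 2560
Minimum is at X with total 1780 blocks.

X, total 1780 blocks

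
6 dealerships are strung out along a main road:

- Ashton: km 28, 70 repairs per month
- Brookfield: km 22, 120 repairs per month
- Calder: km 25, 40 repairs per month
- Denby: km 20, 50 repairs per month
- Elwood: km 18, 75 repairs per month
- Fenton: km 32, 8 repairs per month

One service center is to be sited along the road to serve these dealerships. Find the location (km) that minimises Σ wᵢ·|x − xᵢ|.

For a sum of weighted absolute distances on a line, the optimum is the weighted median (not the mean). Total weight W = 363; half-weight = 181.5.
Sort by position and accumulate weight:
  km 18 (Elwood, w=75) → cum 75
  km 20 (Denby, w=50) → cum 125
  km 22 (Brookfield, w=120) → cum 245  ≥ 181.5 → median here
  km 25 (Calder, w=40) → cum 285
  km 28 (Ashton, w=70) → cum 355
  km 32 (Fenton, w=8) → cum 363
Optimal location: km 22.

x = 22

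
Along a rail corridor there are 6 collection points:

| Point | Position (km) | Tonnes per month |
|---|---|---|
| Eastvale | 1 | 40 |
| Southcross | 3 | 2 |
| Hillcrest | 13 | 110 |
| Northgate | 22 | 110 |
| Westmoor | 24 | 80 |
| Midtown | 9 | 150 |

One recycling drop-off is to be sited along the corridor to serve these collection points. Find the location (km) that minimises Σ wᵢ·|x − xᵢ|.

For a sum of weighted absolute distances on a line, the optimum is the weighted median (not the mean). Total weight W = 492; half-weight = 246.
Sort by position and accumulate weight:
  km 1 (Eastvale, w=40) → cum 40
  km 3 (Southcross, w=2) → cum 42
  km 9 (Midtown, w=150) → cum 192
  km 13 (Hillcrest, w=110) → cum 302  ≥ 246 → median here
  km 22 (Northgate, w=110) → cum 412
  km 24 (Westmoor, w=80) → cum 492
Optimal location: km 13.

x = 13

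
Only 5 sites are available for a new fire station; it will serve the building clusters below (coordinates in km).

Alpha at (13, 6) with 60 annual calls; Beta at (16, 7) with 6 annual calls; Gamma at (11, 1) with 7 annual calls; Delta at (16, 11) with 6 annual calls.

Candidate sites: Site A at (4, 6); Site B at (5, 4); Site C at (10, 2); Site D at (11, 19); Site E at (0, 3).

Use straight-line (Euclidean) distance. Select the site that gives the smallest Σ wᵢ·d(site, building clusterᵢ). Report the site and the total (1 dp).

Site C, total 421.7 km

Total weighted distance at each candidate:
  Site A (4, 6): total = 750.5
  Site B (5, 4): total = 688.4
  Site C (10, 2): total = 421.7
  Site D (11, 19): total = 1049.8
  Site E (0, 3): total = 1085.0
Minimum is at Site C with total 421.7 km.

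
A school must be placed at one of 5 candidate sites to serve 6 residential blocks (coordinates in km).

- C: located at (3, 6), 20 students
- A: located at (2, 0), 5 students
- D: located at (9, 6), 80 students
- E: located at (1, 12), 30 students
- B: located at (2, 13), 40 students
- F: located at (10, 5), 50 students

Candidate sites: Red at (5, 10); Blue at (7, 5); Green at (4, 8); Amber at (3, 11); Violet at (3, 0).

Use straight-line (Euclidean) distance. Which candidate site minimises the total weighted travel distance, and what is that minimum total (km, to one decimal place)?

Blue, total 1100.6 km

Total weighted distance at each candidate:
  Red (5, 10): total = 1251.6
  Blue (7, 5): total = 1100.6
  Green (4, 8): total = 1217.6
  Amber (3, 11): total = 1397.5
  Violet (3, 0): total = 2120.4
Minimum is at Blue with total 1100.6 km.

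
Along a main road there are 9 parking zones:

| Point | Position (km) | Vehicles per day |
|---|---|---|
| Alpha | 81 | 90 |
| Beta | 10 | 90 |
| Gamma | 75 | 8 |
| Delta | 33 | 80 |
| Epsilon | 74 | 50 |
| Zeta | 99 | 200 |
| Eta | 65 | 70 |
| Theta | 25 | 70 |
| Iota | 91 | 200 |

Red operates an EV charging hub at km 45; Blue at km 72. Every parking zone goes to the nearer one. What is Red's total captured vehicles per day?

240

The indifferent point is the midpoint (45+72)/2 = 58.5; parking zones left of it (closer to Red at 45) go to Red, those right go to Blue.
  Beta at 10 (w=90) → Red
  Theta at 25 (w=70) → Red
  Delta at 33 (w=80) → Red
  Eta at 65 (w=70) → Blue
  Epsilon at 74 (w=50) → Blue
  Gamma at 75 (w=8) → Blue
  Alpha at 81 (w=90) → Blue
  Iota at 91 (w=200) → Blue
  Zeta at 99 (w=200) → Blue
Red captures 240; Blue captures 618.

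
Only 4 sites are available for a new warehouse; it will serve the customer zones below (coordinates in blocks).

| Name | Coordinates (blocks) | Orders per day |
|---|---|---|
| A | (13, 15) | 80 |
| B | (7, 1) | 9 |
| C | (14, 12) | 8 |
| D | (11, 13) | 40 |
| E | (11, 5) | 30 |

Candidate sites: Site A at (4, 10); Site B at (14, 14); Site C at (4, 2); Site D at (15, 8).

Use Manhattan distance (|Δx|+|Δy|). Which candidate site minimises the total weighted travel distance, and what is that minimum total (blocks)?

Total weighted distance at each candidate:
  Site A (4, 10): total = 2084
  Site B (14, 14): total = 876
  Site C (4, 2): total = 2976
  Site D (15, 8): total = 1465
Minimum is at Site B with total 876 blocks.

Site B, total 876 blocks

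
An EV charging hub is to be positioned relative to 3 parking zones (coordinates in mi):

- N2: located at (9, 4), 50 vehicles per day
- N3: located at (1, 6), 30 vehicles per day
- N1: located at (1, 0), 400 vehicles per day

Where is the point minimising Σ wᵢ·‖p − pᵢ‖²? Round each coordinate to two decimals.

(1.83, 0.79)

The minimiser of Σwᵢ‖p−pᵢ‖² is the weighted centroid p* = (Σwᵢpᵢ)/(Σwᵢ).
Σwᵢ = 480.
Σwᵢxᵢ = 50·9 + 30·1 + 400·1 = 880.
Σwᵢyᵢ = 50·4 + 30·6 + 400·0 = 380.
x* = 880/480 = 1.83, y* = 380/480 = 0.79.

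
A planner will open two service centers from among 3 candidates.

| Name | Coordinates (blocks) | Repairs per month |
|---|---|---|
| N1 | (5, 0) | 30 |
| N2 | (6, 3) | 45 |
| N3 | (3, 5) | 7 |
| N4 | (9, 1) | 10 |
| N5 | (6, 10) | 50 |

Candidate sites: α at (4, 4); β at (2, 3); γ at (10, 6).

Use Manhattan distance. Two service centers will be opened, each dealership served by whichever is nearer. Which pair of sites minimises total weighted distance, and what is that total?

Evaluate every pair (each demand assigned to the nearer of the two):
  {α, γ}: total = 759
  {α, β}: total = 779
  {β, γ}: total = 841
Best pair: {α, γ} with total 759.

{α, γ}, total 759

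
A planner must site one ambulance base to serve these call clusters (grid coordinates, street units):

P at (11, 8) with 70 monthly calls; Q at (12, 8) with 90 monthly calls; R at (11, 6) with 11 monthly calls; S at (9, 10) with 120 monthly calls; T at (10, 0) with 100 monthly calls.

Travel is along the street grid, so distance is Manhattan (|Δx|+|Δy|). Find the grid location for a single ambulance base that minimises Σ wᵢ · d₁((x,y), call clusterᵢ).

Manhattan distance separates: Σwᵢ(|x−xᵢ|+|y−yᵢ|) = Σwᵢ|x−xᵢ| + Σwᵢ|y−yᵢ|, so x and y are optimised independently as 1-D weighted medians.
Total weight W = 391; half = 195.5.
x-coordinate, sorted with cumulative weight:
  x=9 (S, w=120) cum 120
  x=10 (T, w=100) cum 220  ← median
  x=11 (P, w=70) cum 290
  x=11 (R, w=11) cum 301
  x=12 (Q, w=90) cum 391
⇒ x* = 10
y-coordinate, sorted with cumulative weight:
  y=0 (T, w=100) cum 100
  y=6 (R, w=11) cum 111
  y=8 (P, w=70) cum 181
  y=8 (Q, w=90) cum 271  ← median
  y=10 (S, w=120) cum 391
⇒ y* = 8

(10, 8)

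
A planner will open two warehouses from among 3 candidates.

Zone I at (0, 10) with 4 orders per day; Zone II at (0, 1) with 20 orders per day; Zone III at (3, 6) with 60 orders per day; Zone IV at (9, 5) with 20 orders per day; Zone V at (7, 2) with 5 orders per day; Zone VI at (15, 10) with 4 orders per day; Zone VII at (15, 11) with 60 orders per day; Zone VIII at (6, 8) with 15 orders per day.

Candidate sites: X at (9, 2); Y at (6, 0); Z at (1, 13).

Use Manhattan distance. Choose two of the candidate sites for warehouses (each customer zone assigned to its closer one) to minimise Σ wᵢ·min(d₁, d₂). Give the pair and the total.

{X, Y}, total 1890

Evaluate every pair (each demand assigned to the nearer of the two):
  {X, Y}: total = 1890
  {X, Z}: total = 1917
  {Y, Z}: total = 2019
Best pair: {X, Y} with total 1890.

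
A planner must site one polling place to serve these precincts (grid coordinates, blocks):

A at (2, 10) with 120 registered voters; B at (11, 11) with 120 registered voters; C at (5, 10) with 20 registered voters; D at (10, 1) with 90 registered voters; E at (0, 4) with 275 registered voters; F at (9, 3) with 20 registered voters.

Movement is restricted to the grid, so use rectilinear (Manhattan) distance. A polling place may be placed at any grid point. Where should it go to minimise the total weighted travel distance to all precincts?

Manhattan distance separates: Σwᵢ(|x−xᵢ|+|y−yᵢ|) = Σwᵢ|x−xᵢ| + Σwᵢ|y−yᵢ|, so x and y are optimised independently as 1-D weighted medians.
Total weight W = 645; half = 322.5.
x-coordinate, sorted with cumulative weight:
  x=0 (E, w=275) cum 275
  x=2 (A, w=120) cum 395  ← median
  x=5 (C, w=20) cum 415
  x=9 (F, w=20) cum 435
  x=10 (D, w=90) cum 525
  x=11 (B, w=120) cum 645
⇒ x* = 2
y-coordinate, sorted with cumulative weight:
  y=1 (D, w=90) cum 90
  y=3 (F, w=20) cum 110
  y=4 (E, w=275) cum 385  ← median
  y=10 (A, w=120) cum 505
  y=10 (C, w=20) cum 525
  y=11 (B, w=120) cum 645
⇒ y* = 4

(2, 4)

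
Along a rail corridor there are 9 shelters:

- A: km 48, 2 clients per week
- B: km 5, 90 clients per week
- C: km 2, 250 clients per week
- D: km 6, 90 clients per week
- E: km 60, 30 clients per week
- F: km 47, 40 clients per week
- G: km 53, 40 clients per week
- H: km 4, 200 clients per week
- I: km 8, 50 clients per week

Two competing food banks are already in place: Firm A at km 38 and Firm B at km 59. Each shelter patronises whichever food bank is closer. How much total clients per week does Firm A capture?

722

The indifferent point is the midpoint (38+59)/2 = 48.5; shelters left of it (closer to Firm A at 38) go to Firm A, those right go to Firm B.
  C at 2 (w=250) → Firm A
  H at 4 (w=200) → Firm A
  B at 5 (w=90) → Firm A
  D at 6 (w=90) → Firm A
  I at 8 (w=50) → Firm A
  F at 47 (w=40) → Firm A
  A at 48 (w=2) → Firm A
  G at 53 (w=40) → Firm B
  E at 60 (w=30) → Firm B
Firm A captures 722; Firm B captures 70.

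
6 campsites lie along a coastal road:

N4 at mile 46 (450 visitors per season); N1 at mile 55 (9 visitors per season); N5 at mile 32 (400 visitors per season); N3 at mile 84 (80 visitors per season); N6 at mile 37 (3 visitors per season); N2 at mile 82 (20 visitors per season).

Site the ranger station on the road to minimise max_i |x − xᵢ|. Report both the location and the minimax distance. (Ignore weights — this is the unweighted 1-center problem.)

The 1-center on a line is the midpoint of the two extreme points: leftmost at 32, rightmost at 84.
Optimal location = (32 + 84)/2 = 58; maximum distance = (84 − 32)/2 = 26.

location 58, max distance 26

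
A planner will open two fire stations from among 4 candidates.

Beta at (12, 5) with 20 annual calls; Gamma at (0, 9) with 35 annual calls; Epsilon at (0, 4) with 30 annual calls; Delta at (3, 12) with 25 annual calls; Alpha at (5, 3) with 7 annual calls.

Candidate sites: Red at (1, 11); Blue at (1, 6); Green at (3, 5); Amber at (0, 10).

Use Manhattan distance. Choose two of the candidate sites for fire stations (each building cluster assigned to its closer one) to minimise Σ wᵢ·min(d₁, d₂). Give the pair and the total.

Evaluate every pair (each demand assigned to the nearer of the two):
  {Green, Amber}: total = 488
  {Red, Green}: total = 508
  {Blue, Amber}: total = 539
  {Red, Blue}: total = 559
  {Blue, Green}: total = 613
  {Red, Amber}: total = 714
Best pair: {Green, Amber} with total 488.

{Green, Amber}, total 488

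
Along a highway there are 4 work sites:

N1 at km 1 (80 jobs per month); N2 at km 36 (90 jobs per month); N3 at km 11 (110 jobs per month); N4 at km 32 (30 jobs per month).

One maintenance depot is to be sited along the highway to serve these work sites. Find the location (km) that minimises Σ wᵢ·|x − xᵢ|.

For a sum of weighted absolute distances on a line, the optimum is the weighted median (not the mean). Total weight W = 310; half-weight = 155.
Sort by position and accumulate weight:
  km 1 (N1, w=80) → cum 80
  km 11 (N3, w=110) → cum 190  ≥ 155 → median here
  km 32 (N4, w=30) → cum 220
  km 36 (N2, w=90) → cum 310
Optimal location: km 11.

x = 11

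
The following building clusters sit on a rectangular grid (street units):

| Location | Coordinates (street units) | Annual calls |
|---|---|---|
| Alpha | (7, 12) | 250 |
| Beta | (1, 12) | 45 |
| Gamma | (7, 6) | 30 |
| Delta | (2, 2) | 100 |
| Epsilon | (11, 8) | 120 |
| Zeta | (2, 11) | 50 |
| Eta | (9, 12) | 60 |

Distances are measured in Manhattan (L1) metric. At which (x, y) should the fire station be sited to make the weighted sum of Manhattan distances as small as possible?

(7, 12)

Manhattan distance separates: Σwᵢ(|x−xᵢ|+|y−yᵢ|) = Σwᵢ|x−xᵢ| + Σwᵢ|y−yᵢ|, so x and y are optimised independently as 1-D weighted medians.
Total weight W = 655; half = 327.5.
x-coordinate, sorted with cumulative weight:
  x=1 (Beta, w=45) cum 45
  x=2 (Delta, w=100) cum 145
  x=2 (Zeta, w=50) cum 195
  x=7 (Alpha, w=250) cum 445  ← median
  x=7 (Gamma, w=30) cum 475
  x=9 (Eta, w=60) cum 535
  x=11 (Epsilon, w=120) cum 655
⇒ x* = 7
y-coordinate, sorted with cumulative weight:
  y=2 (Delta, w=100) cum 100
  y=6 (Gamma, w=30) cum 130
  y=8 (Epsilon, w=120) cum 250
  y=11 (Zeta, w=50) cum 300
  y=12 (Alpha, w=250) cum 550  ← median
  y=12 (Beta, w=45) cum 595
  y=12 (Eta, w=60) cum 655
⇒ y* = 12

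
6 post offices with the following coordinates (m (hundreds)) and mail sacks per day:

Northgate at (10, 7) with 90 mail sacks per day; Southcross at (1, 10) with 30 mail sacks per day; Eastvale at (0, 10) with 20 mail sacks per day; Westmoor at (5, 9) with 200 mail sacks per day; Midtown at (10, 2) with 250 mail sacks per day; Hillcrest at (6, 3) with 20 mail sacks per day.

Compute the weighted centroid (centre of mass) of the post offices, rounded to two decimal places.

(7.46, 5.72)

The minimiser of Σwᵢ‖p−pᵢ‖² is the weighted centroid p* = (Σwᵢpᵢ)/(Σwᵢ).
Σwᵢ = 610.
Σwᵢxᵢ = 90·10 + 30·1 + 20·0 + 200·5 + 250·10 + 20·6 = 4550.
Σwᵢyᵢ = 90·7 + 30·10 + 20·10 + 200·9 + 250·2 + 20·3 = 3490.
x* = 4550/610 = 7.46, y* = 3490/610 = 5.72.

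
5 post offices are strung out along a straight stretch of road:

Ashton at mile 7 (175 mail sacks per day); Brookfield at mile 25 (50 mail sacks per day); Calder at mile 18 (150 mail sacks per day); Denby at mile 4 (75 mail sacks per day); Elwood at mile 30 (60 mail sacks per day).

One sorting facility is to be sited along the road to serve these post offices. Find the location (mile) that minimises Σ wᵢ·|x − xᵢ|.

x = 18

For a sum of weighted absolute distances on a line, the optimum is the weighted median (not the mean). Total weight W = 510; half-weight = 255.
Sort by position and accumulate weight:
  mile 4 (Denby, w=75) → cum 75
  mile 7 (Ashton, w=175) → cum 250
  mile 18 (Calder, w=150) → cum 400  ≥ 255 → median here
  mile 25 (Brookfield, w=50) → cum 450
  mile 30 (Elwood, w=60) → cum 510
Optimal location: mile 18.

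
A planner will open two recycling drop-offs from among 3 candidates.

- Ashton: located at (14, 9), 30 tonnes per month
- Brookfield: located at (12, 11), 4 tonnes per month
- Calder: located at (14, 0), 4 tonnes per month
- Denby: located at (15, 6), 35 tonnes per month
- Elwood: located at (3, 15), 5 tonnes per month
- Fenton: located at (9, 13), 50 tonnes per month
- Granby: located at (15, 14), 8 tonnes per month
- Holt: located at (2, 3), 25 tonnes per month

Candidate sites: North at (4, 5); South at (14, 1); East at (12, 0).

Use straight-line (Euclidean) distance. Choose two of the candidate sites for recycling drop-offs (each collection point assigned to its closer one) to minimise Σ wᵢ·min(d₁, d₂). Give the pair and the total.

Evaluate every pair (each demand assigned to the nearer of the two):
  {North, South}: total = 1159.4
  {North, East}: total = 1265.7
  {South, East}: total = 1566.0
Best pair: {North, South} with total 1159.4.

{North, South}, total 1159.4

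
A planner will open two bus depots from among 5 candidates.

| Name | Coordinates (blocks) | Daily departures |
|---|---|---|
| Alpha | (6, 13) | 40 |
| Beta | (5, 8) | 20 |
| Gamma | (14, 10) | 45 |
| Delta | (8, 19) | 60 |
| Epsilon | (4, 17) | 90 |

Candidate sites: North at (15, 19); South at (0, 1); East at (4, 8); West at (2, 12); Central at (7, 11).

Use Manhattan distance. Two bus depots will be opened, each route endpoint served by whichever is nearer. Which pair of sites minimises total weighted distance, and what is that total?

Evaluate every pair (each demand assigned to the nearer of the two):
  {West, Central}: total = 1750
  {North, Central}: total = 1810
  {North, West}: total = 1840
  {East, Central}: total = 1850
  {South, Central}: total = 1930
  {North, East}: total = 1980
  {East, West}: total = 2170
  {South, West}: total = 2380
  {South, East}: total = 2550
  {North, South}: total = 2880
Best pair: {West, Central} with total 1750.

{West, Central}, total 1750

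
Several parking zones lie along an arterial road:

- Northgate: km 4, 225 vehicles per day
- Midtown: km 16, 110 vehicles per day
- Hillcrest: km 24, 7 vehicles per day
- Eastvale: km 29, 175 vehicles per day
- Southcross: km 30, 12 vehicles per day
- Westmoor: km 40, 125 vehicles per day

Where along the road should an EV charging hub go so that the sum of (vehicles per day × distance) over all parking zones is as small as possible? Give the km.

For a sum of weighted absolute distances on a line, the optimum is the weighted median (not the mean). Total weight W = 654; half-weight = 327.
Sort by position and accumulate weight:
  km 4 (Northgate, w=225) → cum 225
  km 16 (Midtown, w=110) → cum 335  ≥ 327 → median here
  km 24 (Hillcrest, w=7) → cum 342
  km 29 (Eastvale, w=175) → cum 517
  km 30 (Southcross, w=12) → cum 529
  km 40 (Westmoor, w=125) → cum 654
Optimal location: km 16.

x = 16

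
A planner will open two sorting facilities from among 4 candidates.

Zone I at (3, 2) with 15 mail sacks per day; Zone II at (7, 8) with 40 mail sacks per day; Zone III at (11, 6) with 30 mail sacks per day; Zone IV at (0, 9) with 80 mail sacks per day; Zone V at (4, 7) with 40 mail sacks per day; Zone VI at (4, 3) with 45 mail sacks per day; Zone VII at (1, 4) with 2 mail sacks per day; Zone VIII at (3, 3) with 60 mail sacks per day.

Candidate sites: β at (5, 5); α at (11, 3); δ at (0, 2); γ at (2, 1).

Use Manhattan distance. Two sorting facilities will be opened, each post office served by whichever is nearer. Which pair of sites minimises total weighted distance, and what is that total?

{β, δ}, total 1516

Evaluate every pair (each demand assigned to the nearer of the two):
  {β, δ}: total = 1516
  {β, α}: total = 1590
  {β, γ}: total = 1603
  {α, δ}: total = 1886
  {α, γ}: total = 1968
  {δ, γ}: total = 2176
Best pair: {β, δ} with total 1516.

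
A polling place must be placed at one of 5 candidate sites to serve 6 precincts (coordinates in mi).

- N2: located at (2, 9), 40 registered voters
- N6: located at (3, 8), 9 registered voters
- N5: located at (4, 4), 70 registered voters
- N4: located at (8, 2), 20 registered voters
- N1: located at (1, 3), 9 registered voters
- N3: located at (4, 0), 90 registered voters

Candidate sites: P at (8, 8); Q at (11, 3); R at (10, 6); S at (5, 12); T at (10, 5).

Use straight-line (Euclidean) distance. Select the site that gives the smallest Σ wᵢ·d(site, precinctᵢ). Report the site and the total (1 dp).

Total weighted distance at each candidate:
  P (8, 8): total = 1686.7
  Q (11, 3): total = 1851.2
  R (10, 6): total = 1788.5
  S (5, 12): total = 2155.5
  T (10, 5): total = 1710.1
Minimum is at P with total 1686.7 mi.

P, total 1686.7 mi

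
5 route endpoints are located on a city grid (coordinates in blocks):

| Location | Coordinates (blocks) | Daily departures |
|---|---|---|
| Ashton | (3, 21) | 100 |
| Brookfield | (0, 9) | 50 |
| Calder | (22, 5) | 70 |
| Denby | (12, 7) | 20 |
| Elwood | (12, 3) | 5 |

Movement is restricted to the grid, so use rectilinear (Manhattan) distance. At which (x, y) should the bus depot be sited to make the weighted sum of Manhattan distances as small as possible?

Manhattan distance separates: Σwᵢ(|x−xᵢ|+|y−yᵢ|) = Σwᵢ|x−xᵢ| + Σwᵢ|y−yᵢ|, so x and y are optimised independently as 1-D weighted medians.
Total weight W = 245; half = 122.5.
x-coordinate, sorted with cumulative weight:
  x=0 (Brookfield, w=50) cum 50
  x=3 (Ashton, w=100) cum 150  ← median
  x=12 (Denby, w=20) cum 170
  x=12 (Elwood, w=5) cum 175
  x=22 (Calder, w=70) cum 245
⇒ x* = 3
y-coordinate, sorted with cumulative weight:
  y=3 (Elwood, w=5) cum 5
  y=5 (Calder, w=70) cum 75
  y=7 (Denby, w=20) cum 95
  y=9 (Brookfield, w=50) cum 145  ← median
  y=21 (Ashton, w=100) cum 245
⇒ y* = 9

(3, 9)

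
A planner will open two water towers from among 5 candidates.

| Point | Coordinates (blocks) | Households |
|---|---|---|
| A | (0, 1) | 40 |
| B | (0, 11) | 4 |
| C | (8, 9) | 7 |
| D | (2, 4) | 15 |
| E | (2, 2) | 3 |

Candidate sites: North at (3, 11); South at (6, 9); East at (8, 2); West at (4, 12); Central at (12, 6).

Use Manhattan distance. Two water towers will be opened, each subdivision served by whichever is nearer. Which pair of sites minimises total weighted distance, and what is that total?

{South, East}, total 544

Evaluate every pair (each demand assigned to the nearer of the two):
  {South, East}: total = 544
  {North, East}: total = 559
  {East, West}: total = 567
  {East, Central}: total = 615
  {North, South}: total = 696
  {North, West}: total = 731
  {North, Central}: total = 731
  {South, West}: total = 762
  {South, Central}: total = 774
  {West, Central}: total = 855
Best pair: {South, East} with total 544.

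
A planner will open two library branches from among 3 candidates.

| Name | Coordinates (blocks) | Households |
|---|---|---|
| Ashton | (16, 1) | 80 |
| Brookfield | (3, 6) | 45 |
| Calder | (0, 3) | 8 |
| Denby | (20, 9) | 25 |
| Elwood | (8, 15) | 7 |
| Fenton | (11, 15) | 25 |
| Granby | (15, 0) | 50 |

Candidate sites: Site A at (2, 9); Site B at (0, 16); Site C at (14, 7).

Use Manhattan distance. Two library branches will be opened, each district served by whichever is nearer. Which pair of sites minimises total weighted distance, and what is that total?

Evaluate every pair (each demand assigned to the nearer of the two):
  {Site A, Site C}: total = 1843
  {Site B, Site C}: total = 2222
  {Site A, Site B}: total = 3917
Best pair: {Site A, Site C} with total 1843.

{Site A, Site C}, total 1843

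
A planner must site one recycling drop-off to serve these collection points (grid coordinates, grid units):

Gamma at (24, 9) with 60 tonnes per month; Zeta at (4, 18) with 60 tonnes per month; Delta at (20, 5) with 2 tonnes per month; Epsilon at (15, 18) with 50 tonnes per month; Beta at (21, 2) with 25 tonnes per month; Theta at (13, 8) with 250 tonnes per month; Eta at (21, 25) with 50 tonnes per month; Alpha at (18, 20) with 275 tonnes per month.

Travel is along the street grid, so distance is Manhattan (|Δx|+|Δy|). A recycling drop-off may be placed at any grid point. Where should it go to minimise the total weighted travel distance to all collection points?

(18, 18)

Manhattan distance separates: Σwᵢ(|x−xᵢ|+|y−yᵢ|) = Σwᵢ|x−xᵢ| + Σwᵢ|y−yᵢ|, so x and y are optimised independently as 1-D weighted medians.
Total weight W = 772; half = 386.
x-coordinate, sorted with cumulative weight:
  x=4 (Zeta, w=60) cum 60
  x=13 (Theta, w=250) cum 310
  x=15 (Epsilon, w=50) cum 360
  x=18 (Alpha, w=275) cum 635  ← median
  x=20 (Delta, w=2) cum 637
  x=21 (Beta, w=25) cum 662
  x=21 (Eta, w=50) cum 712
  x=24 (Gamma, w=60) cum 772
⇒ x* = 18
y-coordinate, sorted with cumulative weight:
  y=2 (Beta, w=25) cum 25
  y=5 (Delta, w=2) cum 27
  y=8 (Theta, w=250) cum 277
  y=9 (Gamma, w=60) cum 337
  y=18 (Zeta, w=60) cum 397  ← median
  y=18 (Epsilon, w=50) cum 447
  y=20 (Alpha, w=275) cum 722
  y=25 (Eta, w=50) cum 772
⇒ y* = 18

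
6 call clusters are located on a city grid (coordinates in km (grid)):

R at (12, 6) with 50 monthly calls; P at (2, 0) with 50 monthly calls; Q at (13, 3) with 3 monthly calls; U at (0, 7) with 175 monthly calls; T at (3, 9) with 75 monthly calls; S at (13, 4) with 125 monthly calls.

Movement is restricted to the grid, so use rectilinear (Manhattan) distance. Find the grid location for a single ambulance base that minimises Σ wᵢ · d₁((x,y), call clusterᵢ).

Manhattan distance separates: Σwᵢ(|x−xᵢ|+|y−yᵢ|) = Σwᵢ|x−xᵢ| + Σwᵢ|y−yᵢ|, so x and y are optimised independently as 1-D weighted medians.
Total weight W = 478; half = 239.
x-coordinate, sorted with cumulative weight:
  x=0 (U, w=175) cum 175
  x=2 (P, w=50) cum 225
  x=3 (T, w=75) cum 300  ← median
  x=12 (R, w=50) cum 350
  x=13 (Q, w=3) cum 353
  x=13 (S, w=125) cum 478
⇒ x* = 3
y-coordinate, sorted with cumulative weight:
  y=0 (P, w=50) cum 50
  y=3 (Q, w=3) cum 53
  y=4 (S, w=125) cum 178
  y=6 (R, w=50) cum 228
  y=7 (U, w=175) cum 403  ← median
  y=9 (T, w=75) cum 478
⇒ y* = 7

(3, 7)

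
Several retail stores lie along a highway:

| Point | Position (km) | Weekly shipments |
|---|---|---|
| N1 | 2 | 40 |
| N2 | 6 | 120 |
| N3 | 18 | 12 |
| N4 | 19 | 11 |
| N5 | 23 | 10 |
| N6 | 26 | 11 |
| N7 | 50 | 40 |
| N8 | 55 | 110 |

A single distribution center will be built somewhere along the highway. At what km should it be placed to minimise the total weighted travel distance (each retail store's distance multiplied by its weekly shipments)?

x = 19

For a sum of weighted absolute distances on a line, the optimum is the weighted median (not the mean). Total weight W = 354; half-weight = 177.
Sort by position and accumulate weight:
  km 2 (N1, w=40) → cum 40
  km 6 (N2, w=120) → cum 160
  km 18 (N3, w=12) → cum 172
  km 19 (N4, w=11) → cum 183  ≥ 177 → median here
  km 23 (N5, w=10) → cum 193
  km 26 (N6, w=11) → cum 204
  km 50 (N7, w=40) → cum 244
  km 55 (N8, w=110) → cum 354
Optimal location: km 19.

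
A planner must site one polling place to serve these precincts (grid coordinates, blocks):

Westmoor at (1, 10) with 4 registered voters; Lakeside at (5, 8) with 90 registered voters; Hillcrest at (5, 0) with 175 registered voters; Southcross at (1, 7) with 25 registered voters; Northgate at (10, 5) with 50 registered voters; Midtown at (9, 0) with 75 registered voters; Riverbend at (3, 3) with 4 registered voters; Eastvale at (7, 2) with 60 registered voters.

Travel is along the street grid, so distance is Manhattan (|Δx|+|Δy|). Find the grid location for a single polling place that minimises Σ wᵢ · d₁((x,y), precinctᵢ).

(5, 0)

Manhattan distance separates: Σwᵢ(|x−xᵢ|+|y−yᵢ|) = Σwᵢ|x−xᵢ| + Σwᵢ|y−yᵢ|, so x and y are optimised independently as 1-D weighted medians.
Total weight W = 483; half = 241.5.
x-coordinate, sorted with cumulative weight:
  x=1 (Westmoor, w=4) cum 4
  x=1 (Southcross, w=25) cum 29
  x=3 (Riverbend, w=4) cum 33
  x=5 (Lakeside, w=90) cum 123
  x=5 (Hillcrest, w=175) cum 298  ← median
  x=7 (Eastvale, w=60) cum 358
  x=9 (Midtown, w=75) cum 433
  x=10 (Northgate, w=50) cum 483
⇒ x* = 5
y-coordinate, sorted with cumulative weight:
  y=0 (Hillcrest, w=175) cum 175
  y=0 (Midtown, w=75) cum 250  ← median
  y=2 (Eastvale, w=60) cum 310
  y=3 (Riverbend, w=4) cum 314
  y=5 (Northgate, w=50) cum 364
  y=7 (Southcross, w=25) cum 389
  y=8 (Lakeside, w=90) cum 479
  y=10 (Westmoor, w=4) cum 483
⇒ y* = 0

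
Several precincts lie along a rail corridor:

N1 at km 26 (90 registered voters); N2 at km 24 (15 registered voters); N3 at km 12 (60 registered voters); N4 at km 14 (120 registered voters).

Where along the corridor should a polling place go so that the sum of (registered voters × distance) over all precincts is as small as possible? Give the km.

x = 14

For a sum of weighted absolute distances on a line, the optimum is the weighted median (not the mean). Total weight W = 285; half-weight = 142.5.
Sort by position and accumulate weight:
  km 12 (N3, w=60) → cum 60
  km 14 (N4, w=120) → cum 180  ≥ 142.5 → median here
  km 24 (N2, w=15) → cum 195
  km 26 (N1, w=90) → cum 285
Optimal location: km 14.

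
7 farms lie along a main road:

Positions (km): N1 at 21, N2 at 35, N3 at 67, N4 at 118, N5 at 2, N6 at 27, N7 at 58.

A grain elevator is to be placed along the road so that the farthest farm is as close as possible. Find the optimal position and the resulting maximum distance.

location 60, max distance 58

The 1-center on a line is the midpoint of the two extreme points: leftmost at 2, rightmost at 118.
Optimal location = (2 + 118)/2 = 60; maximum distance = (118 − 2)/2 = 58.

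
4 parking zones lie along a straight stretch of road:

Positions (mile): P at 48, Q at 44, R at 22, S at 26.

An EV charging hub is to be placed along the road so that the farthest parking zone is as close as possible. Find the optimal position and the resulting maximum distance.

The 1-center on a line is the midpoint of the two extreme points: leftmost at 22, rightmost at 48.
Optimal location = (22 + 48)/2 = 35; maximum distance = (48 − 22)/2 = 13.

location 35, max distance 13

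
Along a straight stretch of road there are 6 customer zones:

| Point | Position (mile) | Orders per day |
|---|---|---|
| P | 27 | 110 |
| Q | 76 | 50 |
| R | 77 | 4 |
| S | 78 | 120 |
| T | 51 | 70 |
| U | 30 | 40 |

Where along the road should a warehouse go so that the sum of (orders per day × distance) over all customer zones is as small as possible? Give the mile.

For a sum of weighted absolute distances on a line, the optimum is the weighted median (not the mean). Total weight W = 394; half-weight = 197.
Sort by position and accumulate weight:
  mile 27 (P, w=110) → cum 110
  mile 30 (U, w=40) → cum 150
  mile 51 (T, w=70) → cum 220  ≥ 197 → median here
  mile 76 (Q, w=50) → cum 270
  mile 77 (R, w=4) → cum 274
  mile 78 (S, w=120) → cum 394
Optimal location: mile 51.

x = 51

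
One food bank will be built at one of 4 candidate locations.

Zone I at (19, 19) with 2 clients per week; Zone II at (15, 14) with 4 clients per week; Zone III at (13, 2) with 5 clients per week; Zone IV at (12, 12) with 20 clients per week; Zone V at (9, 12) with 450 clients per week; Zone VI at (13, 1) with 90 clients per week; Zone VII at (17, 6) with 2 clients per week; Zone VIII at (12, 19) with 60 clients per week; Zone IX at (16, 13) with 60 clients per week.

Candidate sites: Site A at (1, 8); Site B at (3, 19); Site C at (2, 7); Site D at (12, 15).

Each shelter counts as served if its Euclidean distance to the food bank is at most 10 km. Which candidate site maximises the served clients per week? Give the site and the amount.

Site D, covering 596

Coverage radius r = 10 km; a point is covered iff (Δx)²+(Δy)² ≤ 10² = 100.
  Site A (1, 8): covers {Zone V} → 450
  Site B (3, 19): covers {Zone V, Zone VIII} → 510
  Site C (2, 7): covers {Zone V} → 450
  Site D (12, 15): covers {Zone I, Zone II, Zone IV, Zone V, Zone VIII, Zone IX} → 596
Maximum coverage at Site D: 596 clients per week.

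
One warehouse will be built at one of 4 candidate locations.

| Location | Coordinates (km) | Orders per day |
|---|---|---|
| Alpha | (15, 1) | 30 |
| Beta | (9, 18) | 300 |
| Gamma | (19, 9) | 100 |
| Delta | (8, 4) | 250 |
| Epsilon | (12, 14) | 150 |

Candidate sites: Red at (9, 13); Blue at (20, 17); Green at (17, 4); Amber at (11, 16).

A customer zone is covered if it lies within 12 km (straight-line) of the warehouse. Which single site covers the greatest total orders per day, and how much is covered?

Coverage radius r = 12 km; a point is covered iff (Δx)²+(Δy)² ≤ 12² = 144.
  Red (9, 13): covers {Beta, Gamma, Delta, Epsilon} → 800
  Blue (20, 17): covers {Beta, Gamma, Epsilon} → 550
  Green (17, 4): covers {Alpha, Gamma, Delta, Epsilon} → 530
  Amber (11, 16): covers {Beta, Gamma, Epsilon} → 550
Maximum coverage at Red: 800 orders per day.

Red, covering 800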